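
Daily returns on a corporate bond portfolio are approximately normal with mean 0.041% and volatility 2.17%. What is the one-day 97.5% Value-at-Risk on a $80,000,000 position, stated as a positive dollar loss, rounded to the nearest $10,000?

$3,370,000

At 97.5% one-sided, z = 1.960.
VaR = −μ + z·σ = −(0.041%) + 1.960 × 2.17% = 4.212%.
On $80,000,000: 0.04212 × $80,000,000 = $3,369,600.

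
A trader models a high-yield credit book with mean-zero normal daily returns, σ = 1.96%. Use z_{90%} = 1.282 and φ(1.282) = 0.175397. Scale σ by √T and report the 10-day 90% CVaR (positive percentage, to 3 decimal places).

10.871%

σ_{10d} = 1.96% × √10 = 6.198%.
ES multiplier = φ(z)/(1−α) = 0.175397/0.1 = 1.754.
ES = 6.198% × 1.754 = 10.871%.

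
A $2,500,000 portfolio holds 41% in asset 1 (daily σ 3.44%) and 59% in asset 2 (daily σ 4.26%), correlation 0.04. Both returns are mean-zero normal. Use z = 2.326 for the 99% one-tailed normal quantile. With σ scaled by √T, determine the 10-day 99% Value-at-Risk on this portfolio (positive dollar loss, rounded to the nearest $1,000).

σ_p = √(0.41²·3.44² + 0.59²·4.26² + 2·0.04·0.41·0.59·3.44·4.26) = 2.931%.
σ_{10d} = 2.931% × √10 = 9.269%.
VaR = 2.326 × 9.269% = 21.560%; on $2,500,000 that is $539,000.

$539,000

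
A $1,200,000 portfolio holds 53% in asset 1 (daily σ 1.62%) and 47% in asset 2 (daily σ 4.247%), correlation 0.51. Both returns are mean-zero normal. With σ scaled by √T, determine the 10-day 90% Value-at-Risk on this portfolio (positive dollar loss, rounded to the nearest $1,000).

$124,000

σ_p = √(0.53²·1.62² + 0.47²·4.247² + 2·0.51·0.53·0.47·1.62·4.247) = 2.544%.
σ_{10d} = 2.544% × √10 = 8.045%.
z(90%) = 1.282.
VaR = 1.282 × 8.045% = 10.314%; on $1,200,000 that is $123,768.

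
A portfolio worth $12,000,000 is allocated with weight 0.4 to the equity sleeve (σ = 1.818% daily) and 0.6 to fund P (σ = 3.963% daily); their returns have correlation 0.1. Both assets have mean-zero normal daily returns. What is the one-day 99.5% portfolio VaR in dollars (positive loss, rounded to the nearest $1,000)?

$790,000

σ_p² = 0.4²·1.818² + 0.6²·3.963² + 2·0.1·0.4·0.6·1.818·3.963 = 6.5286 (%²).
σ_p = √6.5286 = 2.555%.
At 99.5%, z = 2.576.
VaR = 2.576 × 2.555% = 6.582%; on $12,000,000 that is $789,840.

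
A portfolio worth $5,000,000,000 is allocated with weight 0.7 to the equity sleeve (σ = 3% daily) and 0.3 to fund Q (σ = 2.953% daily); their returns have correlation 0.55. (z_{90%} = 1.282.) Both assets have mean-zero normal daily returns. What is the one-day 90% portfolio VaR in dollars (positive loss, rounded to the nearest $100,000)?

$172,500,000

σ_p² = 0.7²·3² + 0.3²·2.953² + 2·0.55·0.7·0.3·3·2.953 = 7.2412 (%²).
σ_p = √7.2412 = 2.691%.
VaR = 1.282 × 2.691% = 3.450%; on $5,000,000,000 that is $172,500,000.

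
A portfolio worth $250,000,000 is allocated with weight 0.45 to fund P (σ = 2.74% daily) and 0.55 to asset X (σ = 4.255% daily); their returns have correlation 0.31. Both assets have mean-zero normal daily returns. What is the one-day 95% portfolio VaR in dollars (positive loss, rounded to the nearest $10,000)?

$12,190,000

σ_p² = 0.45²·2.74² + 0.55²·4.255² + 2·0.31·0.45·0.55·2.74·4.255 = 8.7861 (%²).
σ_p = √8.7861 = 2.964%.
At 95%, z = 1.645.
VaR = 1.645 × 2.964% = 4.876%; on $250,000,000 that is $12,190,000.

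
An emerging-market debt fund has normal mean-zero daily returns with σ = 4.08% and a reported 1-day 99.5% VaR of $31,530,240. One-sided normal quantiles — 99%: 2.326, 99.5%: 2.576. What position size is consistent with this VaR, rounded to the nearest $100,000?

$300,000,000

VaR as a fraction of value: z·σ = 2.576 × 4.08% = 10.5101%.
Position = $31,530,240 / 0.105101 = $300,000,000.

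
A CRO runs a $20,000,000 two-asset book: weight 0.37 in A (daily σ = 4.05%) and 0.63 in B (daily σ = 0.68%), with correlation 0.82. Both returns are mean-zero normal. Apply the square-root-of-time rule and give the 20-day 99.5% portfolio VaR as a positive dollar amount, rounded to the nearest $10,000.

σ_p = √(0.37²·4.05² + 0.63²·0.68² + 2·0.82·0.37·0.63·4.05·0.68) = 1.866%.
σ_{20d} = 1.866% × √20 = 8.345%.
z(99.5%) = 2.576.
VaR = 2.576 × 8.345% = 21.497%; on $20,000,000 that is $4,299,400.

$4,300,000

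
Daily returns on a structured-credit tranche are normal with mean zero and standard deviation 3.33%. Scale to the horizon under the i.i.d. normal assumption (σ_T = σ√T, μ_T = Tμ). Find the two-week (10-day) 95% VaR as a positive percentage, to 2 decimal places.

At 95%, z = 1.645.
σ_{10d} = 3.33% × √10 = 10.530%.
VaR = 1.645 × 10.530% = 17.322%.

17.32%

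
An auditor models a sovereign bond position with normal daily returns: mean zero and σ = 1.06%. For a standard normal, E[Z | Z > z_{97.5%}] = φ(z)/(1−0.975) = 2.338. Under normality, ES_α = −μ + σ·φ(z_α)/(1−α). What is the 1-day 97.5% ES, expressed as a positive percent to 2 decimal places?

ES = 1.06% × 2.338 = 2.478%.

2.48%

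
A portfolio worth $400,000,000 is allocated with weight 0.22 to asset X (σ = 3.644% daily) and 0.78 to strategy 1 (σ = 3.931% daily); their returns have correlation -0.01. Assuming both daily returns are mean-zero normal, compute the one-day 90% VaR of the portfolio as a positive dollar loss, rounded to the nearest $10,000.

σ_p² = 0.22²·3.644² + 0.78²·3.931² + 2·-0.01·0.22·0.78·3.644·3.931 = 9.9950 (%²).
σ_p = √9.9950 = 3.161%.
At 90%, z = 1.282.
VaR = 1.282 × 3.161% = 4.052%; on $400,000,000 that is $16,208,000.

$16,210,000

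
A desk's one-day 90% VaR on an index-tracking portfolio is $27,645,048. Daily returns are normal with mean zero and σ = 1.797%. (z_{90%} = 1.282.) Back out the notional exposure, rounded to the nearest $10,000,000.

VaR as a fraction of value: z·σ = 1.282 × 1.797% = 2.30375%.
Position = $27,645,048 / 0.0230375 = $1,200,000,000.

$1,200,000,000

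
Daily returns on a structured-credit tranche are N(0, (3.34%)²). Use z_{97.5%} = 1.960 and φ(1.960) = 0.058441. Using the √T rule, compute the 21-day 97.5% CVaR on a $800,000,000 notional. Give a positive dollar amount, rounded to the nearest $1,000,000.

$286,000,000

σ_{21d} = 3.34% × √21 = 15.306%.
ES multiplier = φ(z)/(1−α) = 0.058441/0.025 = 2.338.
ES = 15.306% × 2.338 = 35.785%; on $800,000,000: $286,280,000.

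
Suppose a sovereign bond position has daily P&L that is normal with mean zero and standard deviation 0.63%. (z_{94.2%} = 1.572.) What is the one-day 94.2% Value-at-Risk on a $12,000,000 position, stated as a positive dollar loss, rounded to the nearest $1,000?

VaR = z·σ = 1.572 × 0.63% = 0.990%.
On $12,000,000: 0.00990 × $12,000,000 = $118,800.

$119,000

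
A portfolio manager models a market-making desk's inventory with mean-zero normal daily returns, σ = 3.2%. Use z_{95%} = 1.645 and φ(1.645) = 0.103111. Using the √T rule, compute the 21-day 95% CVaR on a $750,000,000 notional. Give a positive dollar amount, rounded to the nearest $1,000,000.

σ_{21d} = 3.2% × √21 = 14.664%.
ES multiplier = φ(z)/(1−α) = 0.103111/0.05 = 2.062.
ES = 14.664% × 2.062 = 30.237%; on $750,000,000: $226,777,500.

$227,000,000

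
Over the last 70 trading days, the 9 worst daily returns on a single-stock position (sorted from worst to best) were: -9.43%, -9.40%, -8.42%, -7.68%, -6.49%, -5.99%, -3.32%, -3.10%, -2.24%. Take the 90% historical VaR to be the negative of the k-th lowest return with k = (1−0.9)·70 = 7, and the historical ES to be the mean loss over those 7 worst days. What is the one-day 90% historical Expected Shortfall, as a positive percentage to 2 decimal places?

The 7 worst returns sum to -50.73%.
ES = −(-50.73%) / 7 = 7.2471…% ≈ 7.25%.

7.25%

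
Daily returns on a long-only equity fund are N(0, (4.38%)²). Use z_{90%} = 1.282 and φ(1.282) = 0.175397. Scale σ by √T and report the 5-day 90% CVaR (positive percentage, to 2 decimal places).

17.18%

σ_{5d} = 4.38% × √5 = 9.794%.
ES multiplier = φ(z)/(1−α) = 0.175397/0.1 = 1.754.
ES = 9.794% × 1.754 = 17.179%.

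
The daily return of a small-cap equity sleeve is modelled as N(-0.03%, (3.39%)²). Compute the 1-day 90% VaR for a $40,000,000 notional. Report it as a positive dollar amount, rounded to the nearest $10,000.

At 90% one-sided, z = 1.282.
VaR = −μ + z·σ = −(-0.03%) + 1.282 × 3.39% = 4.376%.
On $40,000,000: 0.04376 × $40,000,000 = $1,750,400.

$1,750,000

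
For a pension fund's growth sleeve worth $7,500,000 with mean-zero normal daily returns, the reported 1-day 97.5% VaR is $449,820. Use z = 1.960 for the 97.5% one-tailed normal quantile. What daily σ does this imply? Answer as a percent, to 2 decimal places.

3.06%

VaR as a fraction: $449,820 / $7,500,000 = 5.998%.
σ = VaR / z = 5.998% / 1.960 = 3.060%.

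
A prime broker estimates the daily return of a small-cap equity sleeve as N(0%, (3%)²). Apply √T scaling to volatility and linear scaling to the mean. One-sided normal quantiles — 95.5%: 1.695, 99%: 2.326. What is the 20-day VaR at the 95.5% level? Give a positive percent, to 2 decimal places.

22.74%

σ_{20d} = 3% × √20 = 13.416%.
VaR = 1.695 × 13.416% = 22.740%.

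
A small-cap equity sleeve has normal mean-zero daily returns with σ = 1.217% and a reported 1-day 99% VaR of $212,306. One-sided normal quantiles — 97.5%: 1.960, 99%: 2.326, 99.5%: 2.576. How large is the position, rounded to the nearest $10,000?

VaR as a fraction of value: z·σ = 2.326 × 1.217% = 2.83074%.
Position = $212,306 / 0.0283074 = $7,500,012.

$7,500,000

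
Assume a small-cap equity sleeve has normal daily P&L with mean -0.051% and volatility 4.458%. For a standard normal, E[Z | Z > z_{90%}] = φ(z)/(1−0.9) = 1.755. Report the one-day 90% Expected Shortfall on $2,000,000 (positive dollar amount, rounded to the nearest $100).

ES = −(-0.051%) + 4.458% × 1.755 = 7.875%.
On $2,000,000: 0.07875 × $2,000,000 = $157,500.

$157,500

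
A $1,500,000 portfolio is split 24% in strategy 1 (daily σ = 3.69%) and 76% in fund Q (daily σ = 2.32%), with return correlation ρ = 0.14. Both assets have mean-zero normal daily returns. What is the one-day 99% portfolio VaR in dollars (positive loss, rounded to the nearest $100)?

$72,600

σ_p² = 0.24²·3.69² + 0.76²·2.32² + 2·0.14·0.24·0.76·3.69·2.32 = 4.3304 (%²).
σ_p = √4.3304 = 2.081%.
At 99%, z = 2.326.
VaR = 2.326 × 2.081% = 4.840%; on $1,500,000 that is $72,600.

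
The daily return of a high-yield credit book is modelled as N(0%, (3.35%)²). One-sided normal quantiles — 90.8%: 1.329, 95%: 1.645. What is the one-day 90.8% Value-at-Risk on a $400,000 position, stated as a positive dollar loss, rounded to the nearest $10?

VaR = z·σ = 1.329 × 3.35% = 4.452%.
On $400,000: 0.04452 × $400,000 = $17,808.

$17,810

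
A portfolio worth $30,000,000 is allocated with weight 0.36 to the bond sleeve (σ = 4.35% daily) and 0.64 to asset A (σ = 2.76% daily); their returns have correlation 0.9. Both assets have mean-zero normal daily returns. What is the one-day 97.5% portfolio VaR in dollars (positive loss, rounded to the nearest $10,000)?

$1,910,000

σ_p² = 0.36²·4.35² + 0.64²·2.76² + 2·0.9·0.36·0.64·4.35·2.76 = 10.5517 (%²).
σ_p = √10.5517 = 3.248%.
At 97.5%, z = 1.960.
VaR = 1.960 × 3.248% = 6.366%; on $30,000,000 that is $1,909,800.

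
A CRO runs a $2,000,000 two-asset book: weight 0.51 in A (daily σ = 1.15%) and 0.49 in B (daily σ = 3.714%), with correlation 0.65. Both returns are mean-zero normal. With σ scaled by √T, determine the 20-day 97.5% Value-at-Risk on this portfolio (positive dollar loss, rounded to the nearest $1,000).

σ_p = √(0.51²·1.15² + 0.49²·3.714² + 2·0.65·0.51·0.49·1.15·3.714) = 2.246%.
σ_{20d} = 2.246% × √20 = 10.044%.
z(97.5%) = 1.960.
VaR = 1.960 × 10.044% = 19.686%; on $2,000,000 that is $393,720.

$394,000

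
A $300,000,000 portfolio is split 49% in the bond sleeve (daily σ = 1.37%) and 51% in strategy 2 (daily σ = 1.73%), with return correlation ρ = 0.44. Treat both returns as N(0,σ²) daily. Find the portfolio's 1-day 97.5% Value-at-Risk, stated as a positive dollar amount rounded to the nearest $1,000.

$7,779,000

σ_p² = 0.49²·1.37² + 0.51²·1.73² + 2·0.44·0.49·0.51·1.37·1.73 = 1.7503 (%²).
σ_p = √1.7503 = 1.323%.
At 97.5%, z = 1.960.
VaR = 1.960 × 1.323% = 2.593%; on $300,000,000 that is $7,779,000.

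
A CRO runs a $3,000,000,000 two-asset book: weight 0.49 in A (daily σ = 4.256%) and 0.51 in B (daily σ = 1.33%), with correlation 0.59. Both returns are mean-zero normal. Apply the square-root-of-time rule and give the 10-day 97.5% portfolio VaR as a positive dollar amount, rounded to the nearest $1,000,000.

$473,000,000

σ_p = √(0.49²·4.256² + 0.51²·1.33² + 2·0.59·0.49·0.51·4.256·1.33) = 2.545%.
σ_{10d} = 2.545% × √10 = 8.048%.
z(97.5%) = 1.960.
VaR = 1.960 × 8.048% = 15.774%; on $3,000,000,000 that is $473,220,000.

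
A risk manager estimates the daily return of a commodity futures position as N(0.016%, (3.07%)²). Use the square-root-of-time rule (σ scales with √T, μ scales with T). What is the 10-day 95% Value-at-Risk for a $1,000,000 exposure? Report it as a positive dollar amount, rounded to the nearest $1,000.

$158,000

At 95%, z = 1.645.
σ_{10d} = 3.07% × √10 = 9.708%; μ_{10d} = 10 × 0.016% = 0.160%.
VaR = −(0.160%) + 1.645 × 9.708% = 15.810%.
On $1,000,000: 0.15810 × $1,000,000 = $158,100.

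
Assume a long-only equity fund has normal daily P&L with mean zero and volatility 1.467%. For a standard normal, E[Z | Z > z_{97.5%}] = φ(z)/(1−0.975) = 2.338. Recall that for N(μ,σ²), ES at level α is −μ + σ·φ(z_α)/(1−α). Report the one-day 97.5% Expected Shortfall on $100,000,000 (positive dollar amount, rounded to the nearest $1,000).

$3,430,000

ES = 1.467% × 2.338 = 3.430%.
On $100,000,000: 0.03430 × $100,000,000 = $3,430,000.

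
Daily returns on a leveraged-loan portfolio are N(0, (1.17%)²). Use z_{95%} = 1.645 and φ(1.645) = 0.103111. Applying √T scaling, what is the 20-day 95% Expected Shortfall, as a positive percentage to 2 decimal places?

σ_{20d} = 1.17% × √20 = 5.232%.
ES multiplier = φ(z)/(1−α) = 0.103111/0.05 = 2.062.
ES = 5.232% × 2.062 = 10.788%.

10.79%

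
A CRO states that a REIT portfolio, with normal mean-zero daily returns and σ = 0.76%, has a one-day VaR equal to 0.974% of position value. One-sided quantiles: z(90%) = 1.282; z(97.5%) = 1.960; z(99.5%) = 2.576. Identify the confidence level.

90%

Implied z = VaR/σ = 0.974 / 0.76 = 1.282.
This matches z(90%) = 1.282.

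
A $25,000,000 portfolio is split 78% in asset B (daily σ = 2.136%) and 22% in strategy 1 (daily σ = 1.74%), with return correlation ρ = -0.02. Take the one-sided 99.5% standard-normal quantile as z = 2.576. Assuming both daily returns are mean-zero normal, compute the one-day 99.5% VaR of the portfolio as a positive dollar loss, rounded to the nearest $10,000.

$1,100,000

σ_p² = 0.78²·2.136² + 0.22²·1.74² + 2·-0.02·0.78·0.22·2.136·1.74 = 2.8968 (%²).
σ_p = √2.8968 = 1.702%.
VaR = 2.576 × 1.702% = 4.384%; on $25,000,000 that is $1,096,000.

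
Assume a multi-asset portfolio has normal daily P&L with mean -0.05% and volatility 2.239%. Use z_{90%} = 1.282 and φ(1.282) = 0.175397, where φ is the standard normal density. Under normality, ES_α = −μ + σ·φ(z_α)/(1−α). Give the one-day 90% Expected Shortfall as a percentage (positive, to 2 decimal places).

Tail multiplier: φ(z)/(1−α) = 0.175397 / 0.1 = 1.754.
ES = −(-0.05%) + 2.239% × 1.754 = 3.977%.

3.98%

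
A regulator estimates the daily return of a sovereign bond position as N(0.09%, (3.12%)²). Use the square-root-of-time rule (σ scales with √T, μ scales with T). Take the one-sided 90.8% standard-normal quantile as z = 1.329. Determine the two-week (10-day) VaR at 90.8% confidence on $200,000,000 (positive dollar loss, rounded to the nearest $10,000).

$24,420,000

σ_{10d} = 3.12% × √10 = 9.866%; μ_{10d} = 10 × 0.09% = 0.900%.
VaR = −(0.900%) + 1.329 × 9.866% = 12.212%.
On $200,000,000: 0.12212 × $200,000,000 = $24,424,000.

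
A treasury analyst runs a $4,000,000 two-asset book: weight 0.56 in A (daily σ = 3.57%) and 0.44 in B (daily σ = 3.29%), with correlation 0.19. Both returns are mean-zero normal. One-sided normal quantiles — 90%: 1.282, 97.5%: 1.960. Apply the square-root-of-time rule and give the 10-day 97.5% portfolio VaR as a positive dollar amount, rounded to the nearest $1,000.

σ_p = √(0.56²·3.57² + 0.44²·3.29² + 2·0.19·0.56·0.44·3.57·3.29) = 2.682%.
σ_{10d} = 2.682% × √10 = 8.481%.
VaR = 1.960 × 8.481% = 16.623%; on $4,000,000 that is $664,920.

$665,000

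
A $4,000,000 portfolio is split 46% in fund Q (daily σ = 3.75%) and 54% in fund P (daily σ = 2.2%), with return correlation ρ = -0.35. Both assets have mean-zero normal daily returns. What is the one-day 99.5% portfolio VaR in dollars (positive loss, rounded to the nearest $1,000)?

σ_p² = 0.46²·3.75² + 0.54²·2.2² + 2·-0.35·0.46·0.54·3.75·2.2 = 2.9525 (%²).
σ_p = √2.9525 = 1.718%.
At 99.5%, z = 2.576.
VaR = 2.576 × 1.718% = 4.426%; on $4,000,000 that is $177,040.

$177,000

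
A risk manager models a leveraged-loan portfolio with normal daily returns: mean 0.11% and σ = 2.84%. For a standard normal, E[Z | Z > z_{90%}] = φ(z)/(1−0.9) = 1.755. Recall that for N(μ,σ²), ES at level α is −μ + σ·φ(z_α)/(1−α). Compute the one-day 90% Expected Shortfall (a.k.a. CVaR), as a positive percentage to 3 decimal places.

4.874%

ES = −(0.11%) + 2.84% × 1.755 = 4.874%.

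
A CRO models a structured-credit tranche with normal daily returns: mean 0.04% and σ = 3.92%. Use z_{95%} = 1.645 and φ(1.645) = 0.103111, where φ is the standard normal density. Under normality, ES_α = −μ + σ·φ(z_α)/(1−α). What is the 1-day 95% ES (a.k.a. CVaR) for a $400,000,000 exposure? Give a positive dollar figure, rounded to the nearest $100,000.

Tail multiplier: φ(z)/(1−α) = 0.103111 / 0.05 = 2.062.
ES = −(0.04%) + 3.92% × 2.062 = 8.043%.
On $400,000,000: 0.08043 × $400,000,000 = $32,172,000.

$32,200,000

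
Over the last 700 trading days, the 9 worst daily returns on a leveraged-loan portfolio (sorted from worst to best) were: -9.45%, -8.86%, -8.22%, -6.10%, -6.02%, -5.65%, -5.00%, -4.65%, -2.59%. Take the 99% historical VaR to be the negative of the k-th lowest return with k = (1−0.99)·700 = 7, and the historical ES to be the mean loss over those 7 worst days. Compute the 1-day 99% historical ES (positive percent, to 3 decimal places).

The 7 worst returns sum to -49.30%.
ES = −(-49.30%) / 7 = 7.0428…% ≈ 7.043%.

7.043%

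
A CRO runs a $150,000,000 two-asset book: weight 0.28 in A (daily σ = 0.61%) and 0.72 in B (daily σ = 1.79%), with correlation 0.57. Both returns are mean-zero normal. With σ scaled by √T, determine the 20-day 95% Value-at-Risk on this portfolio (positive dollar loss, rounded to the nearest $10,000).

$15,370,000

σ_p = √(0.28²·0.61² + 0.72²·1.79² + 2·0.57·0.28·0.72·0.61·1.79) = 1.393%.
σ_{20d} = 1.393% × √20 = 6.230%.
z(95%) = 1.645.
VaR = 1.645 × 6.230% = 10.248%; on $150,000,000 that is $15,372,000.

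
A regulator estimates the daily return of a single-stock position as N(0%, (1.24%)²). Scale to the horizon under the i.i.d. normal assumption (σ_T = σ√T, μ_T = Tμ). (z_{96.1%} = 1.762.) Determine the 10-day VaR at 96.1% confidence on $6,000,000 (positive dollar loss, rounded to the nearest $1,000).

σ_{10d} = 1.24% × √10 = 3.921%.
VaR = 1.762 × 3.921% = 6.909%.
On $6,000,000: 0.06909 × $6,000,000 = $414,540.

$415,000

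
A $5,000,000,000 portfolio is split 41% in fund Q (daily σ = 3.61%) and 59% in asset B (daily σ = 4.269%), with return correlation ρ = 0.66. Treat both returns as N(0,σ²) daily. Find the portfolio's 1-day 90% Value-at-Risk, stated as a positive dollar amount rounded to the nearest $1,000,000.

σ_p² = 0.41²·3.61² + 0.59²·4.269² + 2·0.66·0.41·0.59·3.61·4.269 = 13.4555 (%²).
σ_p = √13.4555 = 3.668%.
At 90%, z = 1.282.
VaR = 1.282 × 3.668% = 4.702%; on $5,000,000,000 that is $235,100,000.

$235,000,000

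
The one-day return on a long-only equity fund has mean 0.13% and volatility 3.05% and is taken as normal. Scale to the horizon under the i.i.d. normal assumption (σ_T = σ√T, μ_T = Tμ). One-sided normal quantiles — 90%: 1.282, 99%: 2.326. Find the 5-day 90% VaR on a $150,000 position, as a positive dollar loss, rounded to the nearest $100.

σ_{5d} = 3.05% × √5 = 6.820%; μ_{5d} = 5 × 0.13% = 0.650%.
VaR = −(0.650%) + 1.282 × 6.820% = 8.093%.
On $150,000: 0.08093 × $150,000 = $12,140.

$12,100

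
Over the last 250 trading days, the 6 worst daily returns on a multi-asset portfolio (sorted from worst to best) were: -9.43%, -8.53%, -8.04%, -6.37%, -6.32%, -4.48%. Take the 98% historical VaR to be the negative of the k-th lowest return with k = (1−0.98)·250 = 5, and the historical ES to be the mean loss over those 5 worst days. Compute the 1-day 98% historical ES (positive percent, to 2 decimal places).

The 5 worst returns sum to -38.69%.
ES = −(-38.69%) / 5 = 7.738% ≈ 7.74%.

7.74%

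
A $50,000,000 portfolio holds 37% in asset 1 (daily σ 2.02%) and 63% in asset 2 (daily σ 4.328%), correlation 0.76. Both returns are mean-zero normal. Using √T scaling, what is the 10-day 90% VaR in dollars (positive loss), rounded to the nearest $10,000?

σ_p = √(0.37²·2.02² + 0.63²·4.328² + 2·0.76·0.37·0.63·2.02·4.328) = 3.330%.
σ_{10d} = 3.330% × √10 = 10.530%.
z(90%) = 1.282.
VaR = 1.282 × 10.530% = 13.499%; on $50,000,000 that is $6,749,500.

$6,750,000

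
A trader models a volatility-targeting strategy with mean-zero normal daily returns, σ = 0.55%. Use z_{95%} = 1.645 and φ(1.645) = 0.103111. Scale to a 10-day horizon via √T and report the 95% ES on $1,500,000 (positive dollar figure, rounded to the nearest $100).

$53,800

σ_{10d} = 0.55% × √10 = 1.739%.
ES multiplier = φ(z)/(1−α) = 0.103111/0.05 = 2.062.
ES = 1.739% × 2.062 = 3.586%; on $1,500,000: $53,790.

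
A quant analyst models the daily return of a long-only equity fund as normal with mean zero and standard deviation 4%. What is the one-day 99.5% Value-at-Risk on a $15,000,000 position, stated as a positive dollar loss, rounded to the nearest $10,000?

$1,550,000

At 99.5% one-sided, z = 2.576.
VaR = z·σ = 2.576 × 4% = 10.304%.
On $15,000,000: 0.10304 × $15,000,000 = $1,545,600.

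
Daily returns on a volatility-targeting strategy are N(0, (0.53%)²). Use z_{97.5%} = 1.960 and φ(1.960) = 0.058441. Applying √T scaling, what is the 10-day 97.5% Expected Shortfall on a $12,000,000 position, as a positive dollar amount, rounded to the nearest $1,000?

σ_{10d} = 0.53% × √10 = 1.676%.
ES multiplier = φ(z)/(1−α) = 0.058441/0.025 = 2.338.
ES = 1.676% × 2.338 = 3.918%; on $12,000,000: $470,160.

$470,000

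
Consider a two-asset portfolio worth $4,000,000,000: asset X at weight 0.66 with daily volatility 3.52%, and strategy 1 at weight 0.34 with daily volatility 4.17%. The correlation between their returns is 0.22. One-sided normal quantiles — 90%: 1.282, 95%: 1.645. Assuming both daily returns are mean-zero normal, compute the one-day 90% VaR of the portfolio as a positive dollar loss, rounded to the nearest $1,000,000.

σ_p² = 0.66²·3.52² + 0.34²·4.17² + 2·0.22·0.66·0.34·3.52·4.17 = 8.8567 (%²).
σ_p = √8.8567 = 2.976%.
VaR = 1.282 × 2.976% = 3.815%; on $4,000,000,000 that is $152,600,000.

$153,000,000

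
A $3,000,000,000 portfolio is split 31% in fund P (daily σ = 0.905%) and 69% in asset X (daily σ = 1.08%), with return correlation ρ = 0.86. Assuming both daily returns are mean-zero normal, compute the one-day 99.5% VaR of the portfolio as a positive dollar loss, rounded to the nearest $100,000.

σ_p² = 0.31²·0.905² + 0.69²·1.08² + 2·0.86·0.31·0.69·0.905·1.08 = 0.9936 (%²).
σ_p = √0.9936 = 0.997%.
At 99.5%, z = 2.576.
VaR = 2.576 × 0.997% = 2.568%; on $3,000,000,000 that is $77,040,000.

$77,000,000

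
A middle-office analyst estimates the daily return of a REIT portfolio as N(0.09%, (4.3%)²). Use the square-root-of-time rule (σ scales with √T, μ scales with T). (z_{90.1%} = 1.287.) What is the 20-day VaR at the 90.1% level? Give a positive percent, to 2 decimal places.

σ_{20d} = 4.3% × √20 = 19.230%; μ_{20d} = 20 × 0.09% = 1.800%.
VaR = −(1.800%) + 1.287 × 19.230% = 22.949%.

22.95%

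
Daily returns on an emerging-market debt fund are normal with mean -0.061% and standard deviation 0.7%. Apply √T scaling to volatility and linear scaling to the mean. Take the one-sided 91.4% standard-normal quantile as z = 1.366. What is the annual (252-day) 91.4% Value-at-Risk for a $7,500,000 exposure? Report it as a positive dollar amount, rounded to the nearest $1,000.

$2,291,000

σ_{252d} = 0.7% × √252 = 11.112%; μ_{252d} = 252 × -0.061% = -15.372%.
VaR = −(-15.372%) + 1.366 × 11.112% = 30.551%.
On $7,500,000: 0.30551 × $7,500,000 = $2,291,325.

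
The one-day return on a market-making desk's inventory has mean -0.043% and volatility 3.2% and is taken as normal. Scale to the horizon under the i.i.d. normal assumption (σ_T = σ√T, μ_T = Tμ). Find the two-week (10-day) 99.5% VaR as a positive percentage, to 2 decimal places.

26.50%

At 99.5%, z = 2.576.
σ_{10d} = 3.2% × √10 = 10.119%; μ_{10d} = 10 × -0.043% = -0.430%.
VaR = −(-0.430%) + 2.576 × 10.119% = 26.497%.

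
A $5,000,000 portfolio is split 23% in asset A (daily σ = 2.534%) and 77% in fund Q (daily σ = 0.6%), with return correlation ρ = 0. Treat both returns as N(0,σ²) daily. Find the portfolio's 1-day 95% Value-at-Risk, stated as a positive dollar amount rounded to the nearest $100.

$61,200

σ_p² = 0.23²·2.534² + 0.77²·0.6² + 2·0·0.23·0.77·2.534·0.6 = 0.5531 (%²).
σ_p = √0.5531 = 0.744%.
At 95%, z = 1.645.
VaR = 1.645 × 0.744% = 1.224%; on $5,000,000 that is $61,200.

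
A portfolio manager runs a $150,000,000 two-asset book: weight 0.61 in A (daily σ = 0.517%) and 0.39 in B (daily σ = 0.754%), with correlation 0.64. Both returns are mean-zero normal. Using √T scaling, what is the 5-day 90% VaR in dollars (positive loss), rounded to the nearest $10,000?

σ_p = √(0.61²·0.517² + 0.39²·0.754² + 2·0.64·0.61·0.39·0.517·0.754) = 0.552%.
σ_{5d} = 0.552% × √5 = 1.234%.
z(90%) = 1.282.
VaR = 1.282 × 1.234% = 1.582%; on $150,000,000 that is $2,373,000.

$2,370,000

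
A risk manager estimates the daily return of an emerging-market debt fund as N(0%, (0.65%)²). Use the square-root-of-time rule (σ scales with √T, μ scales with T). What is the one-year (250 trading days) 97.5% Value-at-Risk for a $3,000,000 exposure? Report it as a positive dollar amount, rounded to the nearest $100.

At 97.5%, z = 1.960.
σ_{250d} = 0.65% × √250 = 10.277%.
VaR = 1.960 × 10.277% = 20.143%.
On $3,000,000: 0.20143 × $3,000,000 = $604,290.

$604,300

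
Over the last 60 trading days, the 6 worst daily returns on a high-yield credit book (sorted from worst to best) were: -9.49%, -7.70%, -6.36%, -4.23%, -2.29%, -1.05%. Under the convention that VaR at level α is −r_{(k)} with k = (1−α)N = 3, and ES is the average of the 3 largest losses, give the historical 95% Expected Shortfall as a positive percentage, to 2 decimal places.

The 3 worst returns sum to -23.55%.
ES = −(-23.55%) / 3 = 7.85%.

7.85%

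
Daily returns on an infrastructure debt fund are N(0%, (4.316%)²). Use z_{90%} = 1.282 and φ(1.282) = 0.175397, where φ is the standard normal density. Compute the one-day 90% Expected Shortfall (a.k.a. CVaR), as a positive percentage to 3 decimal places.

Tail multiplier: φ(z)/(1−α) = 0.175397 / 0.1 = 1.754.
ES = 4.316% × 1.754 = 7.570%.

7.570%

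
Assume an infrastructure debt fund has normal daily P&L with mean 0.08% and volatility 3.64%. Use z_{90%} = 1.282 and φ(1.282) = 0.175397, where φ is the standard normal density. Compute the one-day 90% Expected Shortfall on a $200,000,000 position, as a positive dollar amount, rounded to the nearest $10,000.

Tail multiplier: φ(z)/(1−α) = 0.175397 / 0.1 = 1.754.
ES = −(0.08%) + 3.64% × 1.754 = 6.305%.
On $200,000,000: 0.06305 × $200,000,000 = $12,610,000.

$12,610,000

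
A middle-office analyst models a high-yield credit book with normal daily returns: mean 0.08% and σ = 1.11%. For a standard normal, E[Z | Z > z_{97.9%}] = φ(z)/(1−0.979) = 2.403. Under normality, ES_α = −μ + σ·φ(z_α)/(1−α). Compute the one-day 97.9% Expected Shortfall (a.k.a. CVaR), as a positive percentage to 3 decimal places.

ES = −(0.08%) + 1.11% × 2.403 = 2.587%.

2.587%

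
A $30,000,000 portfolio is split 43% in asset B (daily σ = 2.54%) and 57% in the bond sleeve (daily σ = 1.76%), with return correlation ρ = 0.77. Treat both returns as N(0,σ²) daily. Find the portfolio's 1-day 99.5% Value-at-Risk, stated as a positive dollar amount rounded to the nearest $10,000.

σ_p² = 0.43²·2.54² + 0.57²·1.76² + 2·0.77·0.43·0.57·2.54·1.76 = 3.8867 (%²).
σ_p = √3.8867 = 1.971%.
At 99.5%, z = 2.576.
VaR = 2.576 × 1.971% = 5.077%; on $30,000,000 that is $1,523,100.

$1,520,000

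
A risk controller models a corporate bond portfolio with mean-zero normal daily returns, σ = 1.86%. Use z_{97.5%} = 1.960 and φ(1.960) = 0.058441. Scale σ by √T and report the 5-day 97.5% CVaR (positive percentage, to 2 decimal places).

σ_{5d} = 1.86% × √5 = 4.159%.
ES multiplier = φ(z)/(1−α) = 0.058441/0.025 = 2.338.
ES = 4.159% × 2.338 = 9.724%.

9.72%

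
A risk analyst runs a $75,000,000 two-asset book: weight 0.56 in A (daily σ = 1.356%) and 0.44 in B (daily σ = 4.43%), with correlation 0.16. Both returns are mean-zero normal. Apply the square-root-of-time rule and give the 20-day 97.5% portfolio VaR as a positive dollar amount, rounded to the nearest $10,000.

$14,480,000

σ_p = √(0.56²·1.356² + 0.44²·4.43² + 2·0.16·0.56·0.44·1.356·4.43) = 2.202%.
σ_{20d} = 2.202% × √20 = 9.848%.
z(97.5%) = 1.960.
VaR = 1.960 × 9.848% = 19.302%; on $75,000,000 that is $14,476,500.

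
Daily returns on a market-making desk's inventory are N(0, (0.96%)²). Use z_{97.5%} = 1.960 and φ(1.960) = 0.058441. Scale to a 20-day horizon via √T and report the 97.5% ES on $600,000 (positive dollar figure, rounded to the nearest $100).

σ_{20d} = 0.96% × √20 = 4.293%.
ES multiplier = φ(z)/(1−α) = 0.058441/0.025 = 2.338.
ES = 4.293% × 2.338 = 10.037%; on $600,000: $60,222.

$60,200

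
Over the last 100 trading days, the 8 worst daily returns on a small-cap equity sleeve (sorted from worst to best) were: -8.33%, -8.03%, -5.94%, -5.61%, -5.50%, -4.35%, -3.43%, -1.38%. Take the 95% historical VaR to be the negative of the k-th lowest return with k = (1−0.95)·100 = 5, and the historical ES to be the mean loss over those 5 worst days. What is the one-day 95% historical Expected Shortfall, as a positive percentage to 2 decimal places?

6.68%

The 5 worst returns sum to -33.41%.
ES = −(-33.41%) / 5 = 6.682% ≈ 6.68%.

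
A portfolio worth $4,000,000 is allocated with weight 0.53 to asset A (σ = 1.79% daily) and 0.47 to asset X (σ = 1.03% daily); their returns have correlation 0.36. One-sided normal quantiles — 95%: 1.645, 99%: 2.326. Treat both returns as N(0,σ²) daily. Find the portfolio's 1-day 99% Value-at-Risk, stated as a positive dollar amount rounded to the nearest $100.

$112,600

σ_p² = 0.53²·1.79² + 0.47²·1.03² + 2·0.36·0.53·0.47·1.79·1.03 = 1.4651 (%²).
σ_p = √1.4651 = 1.210%.
VaR = 2.326 × 1.210% = 2.814%; on $4,000,000 that is $112,560.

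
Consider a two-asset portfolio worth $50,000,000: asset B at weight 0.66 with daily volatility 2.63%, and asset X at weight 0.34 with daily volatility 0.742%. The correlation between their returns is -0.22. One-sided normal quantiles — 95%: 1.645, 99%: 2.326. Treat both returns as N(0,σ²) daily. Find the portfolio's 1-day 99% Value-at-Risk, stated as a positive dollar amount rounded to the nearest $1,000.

σ_p² = 0.66²·2.63² + 0.34²·0.742² + 2·-0.22·0.66·0.34·2.63·0.742 = 2.8840 (%²).
σ_p = √2.8840 = 1.698%.
VaR = 2.326 × 1.698% = 3.950%; on $50,000,000 that is $1,975,000.

$1,975,000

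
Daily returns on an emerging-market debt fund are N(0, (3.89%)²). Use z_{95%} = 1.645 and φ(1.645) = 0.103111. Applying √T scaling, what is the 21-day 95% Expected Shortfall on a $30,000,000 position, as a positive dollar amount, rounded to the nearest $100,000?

$11,000,000

σ_{21d} = 3.89% × √21 = 17.826%.
ES multiplier = φ(z)/(1−α) = 0.103111/0.05 = 2.062.
ES = 17.826% × 2.062 = 36.757%; on $30,000,000: $11,027,100.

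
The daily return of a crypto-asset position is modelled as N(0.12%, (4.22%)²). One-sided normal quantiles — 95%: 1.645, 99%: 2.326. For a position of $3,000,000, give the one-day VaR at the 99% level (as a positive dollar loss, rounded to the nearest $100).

VaR = −μ + z·σ = −(0.12%) + 2.326 × 4.22% = 9.696%.
On $3,000,000: 0.09696 × $3,000,000 = $290,880.

$290,900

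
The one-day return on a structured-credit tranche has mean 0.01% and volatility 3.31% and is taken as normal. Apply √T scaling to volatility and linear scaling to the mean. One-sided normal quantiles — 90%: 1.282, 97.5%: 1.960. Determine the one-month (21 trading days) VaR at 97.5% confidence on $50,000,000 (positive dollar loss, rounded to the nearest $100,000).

σ_{21d} = 3.31% × √21 = 15.168%; μ_{21d} = 21 × 0.01% = 0.210%.
VaR = −(0.210%) + 1.960 × 15.168% = 29.519%.
On $50,000,000: 0.29519 × $50,000,000 = $14,759,500.

$14,800,000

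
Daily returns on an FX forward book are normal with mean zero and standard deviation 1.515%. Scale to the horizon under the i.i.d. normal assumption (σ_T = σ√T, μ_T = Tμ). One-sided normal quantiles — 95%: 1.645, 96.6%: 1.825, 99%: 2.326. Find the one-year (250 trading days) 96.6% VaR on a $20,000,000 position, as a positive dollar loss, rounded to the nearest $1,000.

σ_{250d} = 1.515% × √250 = 23.954%.
VaR = 1.825 × 23.954% = 43.716%.
On $20,000,000: 0.43716 × $20,000,000 = $8,743,200.

$8,743,000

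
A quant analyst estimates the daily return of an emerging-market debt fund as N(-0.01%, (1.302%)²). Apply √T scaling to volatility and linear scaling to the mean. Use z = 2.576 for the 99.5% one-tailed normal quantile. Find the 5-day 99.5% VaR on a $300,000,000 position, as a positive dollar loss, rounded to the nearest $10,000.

$22,650,000

σ_{5d} = 1.302% × √5 = 2.911%; μ_{5d} = 5 × -0.01% = -0.050%.
VaR = −(-0.050%) + 2.576 × 2.911% = 7.549%.
On $300,000,000: 0.07549 × $300,000,000 = $22,647,000.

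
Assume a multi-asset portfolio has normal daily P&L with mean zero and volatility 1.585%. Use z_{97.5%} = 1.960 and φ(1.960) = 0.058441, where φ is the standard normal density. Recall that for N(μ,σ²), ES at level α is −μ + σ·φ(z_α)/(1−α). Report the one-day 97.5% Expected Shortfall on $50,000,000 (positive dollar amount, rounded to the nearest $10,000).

Tail multiplier: φ(z)/(1−α) = 0.058441 / 0.025 = 2.338.
ES = 1.585% × 2.338 = 3.706%.
On $50,000,000: 0.03706 × $50,000,000 = $1,853,000.

$1,850,000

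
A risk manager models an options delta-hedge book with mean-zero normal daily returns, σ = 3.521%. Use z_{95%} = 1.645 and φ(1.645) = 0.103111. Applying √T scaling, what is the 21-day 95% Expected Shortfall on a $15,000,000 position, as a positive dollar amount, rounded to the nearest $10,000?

$4,990,000

σ_{21d} = 3.521% × √21 = 16.135%.
ES multiplier = φ(z)/(1−α) = 0.103111/0.05 = 2.062.
ES = 16.135% × 2.062 = 33.270%; on $15,000,000: $4,990,500.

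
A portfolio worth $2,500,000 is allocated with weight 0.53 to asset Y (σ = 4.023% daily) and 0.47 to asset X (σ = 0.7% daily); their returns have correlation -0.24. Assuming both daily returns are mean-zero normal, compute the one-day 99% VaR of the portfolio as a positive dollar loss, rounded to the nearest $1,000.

$121,000

σ_p² = 0.53²·4.023² + 0.47²·0.7² + 2·-0.24·0.53·0.47·4.023·0.7 = 4.3178 (%²).
σ_p = √4.3178 = 2.078%.
At 99%, z = 2.326.
VaR = 2.326 × 2.078% = 4.833%; on $2,500,000 that is $120,825.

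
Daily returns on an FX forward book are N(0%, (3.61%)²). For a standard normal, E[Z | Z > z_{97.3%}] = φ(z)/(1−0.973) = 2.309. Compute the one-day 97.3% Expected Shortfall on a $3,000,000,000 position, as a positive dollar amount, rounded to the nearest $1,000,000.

$250,000,000

ES = 3.61% × 2.309 = 8.335%.
On $3,000,000,000: 0.08335 × $3,000,000,000 = $250,050,000.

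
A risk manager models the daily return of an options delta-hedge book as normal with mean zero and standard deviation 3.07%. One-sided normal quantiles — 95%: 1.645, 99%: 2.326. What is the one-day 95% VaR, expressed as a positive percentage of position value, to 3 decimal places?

VaR = z·σ = 1.645 × 3.07% = 5.050%.

5.050%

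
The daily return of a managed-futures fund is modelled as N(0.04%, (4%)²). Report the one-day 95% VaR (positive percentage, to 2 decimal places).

6.54%

At 95% one-sided, z = 1.645.
VaR = −μ + z·σ = −(0.04%) + 1.645 × 4% = 6.540%.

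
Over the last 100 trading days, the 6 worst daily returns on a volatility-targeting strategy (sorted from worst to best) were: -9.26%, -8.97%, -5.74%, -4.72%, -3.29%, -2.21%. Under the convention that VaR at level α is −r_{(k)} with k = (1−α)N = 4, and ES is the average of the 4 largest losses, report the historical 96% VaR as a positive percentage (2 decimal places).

4.72%

k = 4; the 4th lowest return is -4.72%, so VaR = 4.72%.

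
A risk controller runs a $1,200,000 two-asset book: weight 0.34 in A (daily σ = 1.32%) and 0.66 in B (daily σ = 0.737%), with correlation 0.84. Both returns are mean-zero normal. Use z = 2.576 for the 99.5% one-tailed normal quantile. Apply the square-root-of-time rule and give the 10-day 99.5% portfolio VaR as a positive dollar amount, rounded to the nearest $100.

$87,700

σ_p = √(0.34²·1.32² + 0.66²·0.737² + 2·0.84·0.34·0.66·1.32·0.737) = 0.897%.
σ_{10d} = 0.897% × √10 = 2.837%.
VaR = 2.576 × 2.837% = 7.308%; on $1,200,000 that is $87,696.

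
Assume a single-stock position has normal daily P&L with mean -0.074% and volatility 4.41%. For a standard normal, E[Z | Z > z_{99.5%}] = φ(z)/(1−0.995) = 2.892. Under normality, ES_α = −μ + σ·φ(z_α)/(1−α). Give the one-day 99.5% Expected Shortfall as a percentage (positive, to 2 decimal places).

12.83%

ES = −(-0.074%) + 4.41% × 2.892 = 12.828%.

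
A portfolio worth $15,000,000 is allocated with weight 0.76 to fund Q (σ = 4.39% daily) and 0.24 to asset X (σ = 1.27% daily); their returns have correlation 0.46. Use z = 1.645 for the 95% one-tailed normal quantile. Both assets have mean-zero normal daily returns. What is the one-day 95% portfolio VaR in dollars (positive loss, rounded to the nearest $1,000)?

$860,000

σ_p² = 0.76²·4.39² + 0.24²·1.27² + 2·0.46·0.76·0.24·4.39·1.27 = 12.1600 (%²).
σ_p = √12.1600 = 3.487%.
VaR = 1.645 × 3.487% = 5.736%; on $15,000,000 that is $860,400.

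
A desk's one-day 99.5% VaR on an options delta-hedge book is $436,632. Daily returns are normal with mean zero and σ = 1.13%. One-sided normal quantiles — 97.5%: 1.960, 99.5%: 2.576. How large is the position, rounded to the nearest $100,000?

VaR as a fraction of value: z·σ = 2.576 × 1.13% = 2.91088%.
Position = $436,632 / 0.0291088 = $15,000,000.

$15,000,000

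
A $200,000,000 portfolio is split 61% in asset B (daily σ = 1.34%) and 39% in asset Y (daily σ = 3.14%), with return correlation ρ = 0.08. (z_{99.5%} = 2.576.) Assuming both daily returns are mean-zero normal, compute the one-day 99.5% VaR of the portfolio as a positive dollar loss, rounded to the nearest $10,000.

σ_p² = 0.61²·1.34² + 0.39²·3.14² + 2·0.08·0.61·0.39·1.34·3.14 = 2.3279 (%²).
σ_p = √2.3279 = 1.526%.
VaR = 2.576 × 1.526% = 3.931%; on $200,000,000 that is $7,862,000.

$7,860,000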